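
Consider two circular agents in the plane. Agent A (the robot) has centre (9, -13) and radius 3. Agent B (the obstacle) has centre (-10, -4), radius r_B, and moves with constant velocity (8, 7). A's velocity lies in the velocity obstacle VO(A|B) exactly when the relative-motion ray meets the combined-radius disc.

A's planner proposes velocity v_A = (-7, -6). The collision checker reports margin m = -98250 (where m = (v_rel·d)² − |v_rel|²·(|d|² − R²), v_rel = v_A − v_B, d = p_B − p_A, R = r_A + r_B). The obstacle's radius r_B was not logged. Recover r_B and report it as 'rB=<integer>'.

m = -98250
d = (-19, 9);  v_rel = (-15, -13),  |v_rel|² = 394
v_rel×d = (-15)·(9) − (-13)·(-19) = -382
since m = R²·394 − (-382)²:  R² = (145924 + -98250) / 394 = 121
R = √121 = 11  ⇒  r_B = 11 − 3 = 8

rB=8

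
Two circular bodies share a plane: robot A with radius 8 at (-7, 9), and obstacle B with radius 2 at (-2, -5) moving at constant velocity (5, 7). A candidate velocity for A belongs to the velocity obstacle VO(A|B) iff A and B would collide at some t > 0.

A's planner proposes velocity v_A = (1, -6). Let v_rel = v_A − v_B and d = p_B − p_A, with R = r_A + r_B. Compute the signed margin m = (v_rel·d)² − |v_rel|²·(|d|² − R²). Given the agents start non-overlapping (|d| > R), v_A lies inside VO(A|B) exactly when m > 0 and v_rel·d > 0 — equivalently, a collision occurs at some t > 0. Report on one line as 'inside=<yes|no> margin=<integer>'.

d = (5, -14),  |d|² = 221;  R = 8+2 = 10,  c = 221−10² = 121
v_rel = (-4, -13),  |v_rel|² = 185;  v_rel·d = (-4)·(5) + (-13)·(-14) = 162
185·t² − 324·t + 121 = 0  ⇒  m = 162² − 185·121 = 3859
m = 3859 > 0,  v_rel·d = 162 > 0  ⇒  inside

inside=yes margin=3859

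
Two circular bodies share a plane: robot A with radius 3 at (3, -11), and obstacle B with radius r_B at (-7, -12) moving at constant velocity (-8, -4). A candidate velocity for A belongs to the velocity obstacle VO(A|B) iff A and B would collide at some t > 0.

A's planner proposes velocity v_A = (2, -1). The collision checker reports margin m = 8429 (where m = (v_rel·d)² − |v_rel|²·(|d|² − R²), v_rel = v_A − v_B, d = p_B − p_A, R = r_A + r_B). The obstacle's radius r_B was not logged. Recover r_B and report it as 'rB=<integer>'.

m = 8429
d = (-10, -1);  v_rel = (10, 3),  |v_rel|² = 109
v_rel×d = (10)·(-1) − (3)·(-10) = 20
since m = R²·109 − 20²:  R² = (400 + 8429) / 109 = 81
R = √81 = 9  ⇒  r_B = 9 − 3 = 6

rB=6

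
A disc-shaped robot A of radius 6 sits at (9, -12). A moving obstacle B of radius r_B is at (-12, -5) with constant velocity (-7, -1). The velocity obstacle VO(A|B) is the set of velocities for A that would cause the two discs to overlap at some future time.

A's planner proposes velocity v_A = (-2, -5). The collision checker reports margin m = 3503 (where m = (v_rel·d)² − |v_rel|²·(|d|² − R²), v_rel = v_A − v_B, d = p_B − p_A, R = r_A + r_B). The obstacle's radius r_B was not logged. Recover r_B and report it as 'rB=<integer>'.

m = 3503
d = (-21, 7);  v_rel = (5, -4),  |v_rel|² = 41
v_rel×d = (5)·(7) − (-4)·(-21) = -49
since m = R²·41 − (-49)²:  R² = (2401 + 3503) / 41 = 144
R = √144 = 12  ⇒  r_B = 12 − 6 = 6

rB=6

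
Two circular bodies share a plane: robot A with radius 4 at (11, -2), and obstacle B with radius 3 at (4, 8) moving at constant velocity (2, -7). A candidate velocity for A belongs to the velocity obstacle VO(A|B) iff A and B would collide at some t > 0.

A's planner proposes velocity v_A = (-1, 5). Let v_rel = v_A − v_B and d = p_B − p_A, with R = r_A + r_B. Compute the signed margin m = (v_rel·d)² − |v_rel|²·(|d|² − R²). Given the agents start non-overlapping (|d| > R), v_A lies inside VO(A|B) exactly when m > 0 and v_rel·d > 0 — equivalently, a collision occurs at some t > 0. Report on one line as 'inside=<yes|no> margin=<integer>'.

d = (-7, 10),  |d|² = 149;  R = 4+3 = 7,  c = 149−7² = 100
v_rel = (-3, 12),  |v_rel|² = 153;  v_rel·d = (-3)·(-7) + (12)·(10) = 141
153·t² − 282·t + 100 = 0  ⇒  m = 141² − 153·100 = 4581
m = 4581 > 0,  v_rel·d = 141 > 0  ⇒  inside

inside=yes margin=4581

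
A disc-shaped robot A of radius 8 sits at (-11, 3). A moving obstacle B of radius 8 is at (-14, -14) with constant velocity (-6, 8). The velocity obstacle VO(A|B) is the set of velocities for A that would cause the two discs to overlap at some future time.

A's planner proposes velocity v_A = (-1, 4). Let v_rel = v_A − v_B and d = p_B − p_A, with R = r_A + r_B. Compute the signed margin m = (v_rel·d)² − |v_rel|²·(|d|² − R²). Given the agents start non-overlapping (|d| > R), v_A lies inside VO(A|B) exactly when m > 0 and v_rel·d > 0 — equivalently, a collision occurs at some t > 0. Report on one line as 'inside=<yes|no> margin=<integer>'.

d = (-3, -17),  |d|² = 298;  R = 8+8 = 16,  c = 298−16² = 42
v_rel = (5, -4),  |v_rel|² = 41;  v_rel·d = (5)·(-3) + (-4)·(-17) = 53
41·t² − 106·t + 42 = 0  ⇒  m = 53² − 41·42 = 1087
m = 1087 > 0,  v_rel·d = 53 > 0  ⇒  inside

inside=yes margin=1087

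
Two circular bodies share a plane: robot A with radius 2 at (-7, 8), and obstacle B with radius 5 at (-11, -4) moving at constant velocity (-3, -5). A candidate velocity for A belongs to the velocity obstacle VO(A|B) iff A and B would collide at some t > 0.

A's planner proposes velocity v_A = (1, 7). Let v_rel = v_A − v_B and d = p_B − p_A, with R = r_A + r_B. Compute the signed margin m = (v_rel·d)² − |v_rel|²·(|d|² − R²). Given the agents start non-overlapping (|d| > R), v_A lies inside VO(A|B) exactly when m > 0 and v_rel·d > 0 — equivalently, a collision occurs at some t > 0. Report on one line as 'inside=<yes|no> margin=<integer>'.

d = (-4, -12),  |d|² = 160;  R = 2+5 = 7,  c = 160−7² = 111
v_rel = (4, 12),  |v_rel|² = 160;  v_rel·d = (4)·(-4) + (12)·(-12) = -160
160·t² + 320·t + 111 = 0  ⇒  m = (-160)² − 160·111 = 7840
m = 7840 > 0,  v_rel·d = -160 < 0  ⇒  outside

inside=no margin=7840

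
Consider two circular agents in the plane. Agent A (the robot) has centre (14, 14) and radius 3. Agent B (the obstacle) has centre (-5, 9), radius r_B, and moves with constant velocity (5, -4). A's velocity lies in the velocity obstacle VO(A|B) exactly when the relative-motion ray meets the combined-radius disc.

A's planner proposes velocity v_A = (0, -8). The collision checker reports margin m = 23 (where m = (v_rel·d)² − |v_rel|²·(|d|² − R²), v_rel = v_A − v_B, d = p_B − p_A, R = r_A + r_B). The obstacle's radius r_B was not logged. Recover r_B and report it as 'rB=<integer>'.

m = 23
d = (-19, -5);  v_rel = (-5, -4),  |v_rel|² = 41
v_rel×d = (-5)·(-5) − (-4)·(-19) = -51
since m = R²·41 − (-51)²:  R² = (2601 + 23) / 41 = 64
R = √64 = 8  ⇒  r_B = 8 − 3 = 5

rB=5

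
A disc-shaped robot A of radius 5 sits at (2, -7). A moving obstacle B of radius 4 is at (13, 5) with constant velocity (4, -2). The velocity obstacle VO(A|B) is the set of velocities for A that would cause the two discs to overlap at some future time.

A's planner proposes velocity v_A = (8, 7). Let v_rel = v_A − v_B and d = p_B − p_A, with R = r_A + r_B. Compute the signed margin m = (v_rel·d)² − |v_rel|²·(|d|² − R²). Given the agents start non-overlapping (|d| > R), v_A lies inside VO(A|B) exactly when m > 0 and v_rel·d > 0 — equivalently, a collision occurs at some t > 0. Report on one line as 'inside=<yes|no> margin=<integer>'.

d = (11, 12),  |d|² = 265;  R = 5+4 = 9,  c = 265−9² = 184
v_rel = (4, 9),  |v_rel|² = 97;  v_rel·d = (4)·(11) + (9)·(12) = 152
97·t² − 304·t + 184 = 0  ⇒  m = 152² − 97·184 = 5256
m = 5256 > 0,  v_rel·d = 152 > 0  ⇒  inside

inside=yes margin=5256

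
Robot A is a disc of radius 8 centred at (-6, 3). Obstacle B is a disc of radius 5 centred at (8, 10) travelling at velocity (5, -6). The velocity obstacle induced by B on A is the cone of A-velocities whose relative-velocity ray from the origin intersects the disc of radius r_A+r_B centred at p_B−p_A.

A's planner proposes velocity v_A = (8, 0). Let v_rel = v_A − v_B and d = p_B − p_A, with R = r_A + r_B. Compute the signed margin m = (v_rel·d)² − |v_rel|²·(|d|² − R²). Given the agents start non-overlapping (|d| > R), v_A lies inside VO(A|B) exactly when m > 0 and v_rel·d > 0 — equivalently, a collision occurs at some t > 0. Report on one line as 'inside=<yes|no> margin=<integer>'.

d = (14, 7),  |d|² = 245;  R = 8+5 = 13,  c = 245−13² = 76
v_rel = (3, 6),  |v_rel|² = 45;  v_rel·d = (3)·(14) + (6)·(7) = 84
45·t² − 168·t + 76 = 0  ⇒  m = 84² − 45·76 = 3636
m = 3636 > 0,  v_rel·d = 84 > 0  ⇒  inside

inside=yes margin=3636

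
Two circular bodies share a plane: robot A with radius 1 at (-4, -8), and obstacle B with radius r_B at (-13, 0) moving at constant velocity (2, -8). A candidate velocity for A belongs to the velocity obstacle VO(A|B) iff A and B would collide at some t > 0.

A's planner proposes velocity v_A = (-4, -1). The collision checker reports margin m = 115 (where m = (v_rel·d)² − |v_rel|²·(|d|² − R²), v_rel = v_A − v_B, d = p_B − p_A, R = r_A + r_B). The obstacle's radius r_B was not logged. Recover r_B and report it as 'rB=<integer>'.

m = 115
d = (-9, 8);  v_rel = (-6, 7),  |v_rel|² = 85
v_rel×d = (-6)·(8) − (7)·(-9) = 15
since m = R²·85 − 15²:  R² = (225 + 115) / 85 = 4
R = √4 = 2  ⇒  r_B = 2 − 1 = 1

rB=1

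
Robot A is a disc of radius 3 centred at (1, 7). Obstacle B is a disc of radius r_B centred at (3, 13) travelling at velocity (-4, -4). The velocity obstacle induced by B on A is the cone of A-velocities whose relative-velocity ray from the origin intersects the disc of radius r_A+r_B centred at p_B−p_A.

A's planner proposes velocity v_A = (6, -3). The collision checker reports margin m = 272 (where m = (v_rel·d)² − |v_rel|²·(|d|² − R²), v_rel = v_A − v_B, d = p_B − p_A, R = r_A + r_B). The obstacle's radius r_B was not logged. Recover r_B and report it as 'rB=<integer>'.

m = 272
d = (2, 6);  v_rel = (10, 1),  |v_rel|² = 101
v_rel×d = (10)·(6) − (1)·(2) = 58
since m = R²·101 − 58²:  R² = (3364 + 272) / 101 = 36
R = √36 = 6  ⇒  r_B = 6 − 3 = 3

rB=3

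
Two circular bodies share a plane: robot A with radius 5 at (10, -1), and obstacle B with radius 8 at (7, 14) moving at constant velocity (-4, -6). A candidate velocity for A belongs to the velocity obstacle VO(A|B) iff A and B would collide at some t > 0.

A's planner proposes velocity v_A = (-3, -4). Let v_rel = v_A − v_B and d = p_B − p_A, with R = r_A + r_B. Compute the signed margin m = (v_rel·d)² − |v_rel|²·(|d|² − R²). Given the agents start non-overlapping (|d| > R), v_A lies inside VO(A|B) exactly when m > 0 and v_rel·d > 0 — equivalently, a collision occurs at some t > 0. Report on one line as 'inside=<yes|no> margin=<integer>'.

d = (-3, 15),  |d|² = 234;  R = 5+8 = 13,  c = 234−13² = 65
v_rel = (1, 2),  |v_rel|² = 5;  v_rel·d = (1)·(-3) + (2)·(15) = 27
5·t² − 54·t + 65 = 0  ⇒  m = 27² − 5·65 = 404
m = 404 > 0,  v_rel·d = 27 > 0  ⇒  inside

inside=yes margin=404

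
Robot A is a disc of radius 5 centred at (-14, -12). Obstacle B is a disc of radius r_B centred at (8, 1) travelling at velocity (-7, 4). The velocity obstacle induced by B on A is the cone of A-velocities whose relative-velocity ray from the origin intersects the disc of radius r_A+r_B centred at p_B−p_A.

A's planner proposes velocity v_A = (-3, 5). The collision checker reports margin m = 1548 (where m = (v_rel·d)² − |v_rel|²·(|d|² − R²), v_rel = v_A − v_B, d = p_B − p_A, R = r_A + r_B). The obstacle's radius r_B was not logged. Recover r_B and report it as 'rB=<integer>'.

m = 1548
d = (22, 13);  v_rel = (4, 1),  |v_rel|² = 17
v_rel×d = (4)·(13) − (1)·(22) = 30
since m = R²·17 − 30²:  R² = (900 + 1548) / 17 = 144
R = √144 = 12  ⇒  r_B = 12 − 5 = 7

rB=7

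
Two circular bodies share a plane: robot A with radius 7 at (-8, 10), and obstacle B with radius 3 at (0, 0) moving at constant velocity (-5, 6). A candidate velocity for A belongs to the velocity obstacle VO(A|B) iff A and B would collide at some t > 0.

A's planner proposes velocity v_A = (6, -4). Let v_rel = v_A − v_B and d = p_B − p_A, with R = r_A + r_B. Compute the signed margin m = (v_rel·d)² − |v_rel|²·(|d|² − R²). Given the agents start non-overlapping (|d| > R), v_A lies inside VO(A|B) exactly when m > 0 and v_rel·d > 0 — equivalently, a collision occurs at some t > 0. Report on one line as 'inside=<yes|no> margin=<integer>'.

d = (8, -10),  |d|² = 164;  R = 7+3 = 10,  c = 164−10² = 64
v_rel = (11, -10),  |v_rel|² = 221;  v_rel·d = (11)·(8) + (-10)·(-10) = 188
221·t² − 376·t + 64 = 0  ⇒  m = 188² − 221·64 = 21200
m = 21200 > 0,  v_rel·d = 188 > 0  ⇒  inside

inside=yes margin=21200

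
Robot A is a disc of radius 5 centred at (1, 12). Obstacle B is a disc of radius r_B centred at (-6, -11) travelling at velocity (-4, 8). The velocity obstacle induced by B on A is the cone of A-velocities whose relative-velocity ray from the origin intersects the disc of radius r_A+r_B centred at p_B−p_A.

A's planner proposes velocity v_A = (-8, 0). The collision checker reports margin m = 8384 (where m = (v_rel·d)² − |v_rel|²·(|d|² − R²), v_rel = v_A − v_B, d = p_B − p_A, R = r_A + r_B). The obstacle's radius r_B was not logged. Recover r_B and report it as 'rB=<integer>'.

m = 8384
d = (-7, -23);  v_rel = (-4, -8),  |v_rel|² = 80
v_rel×d = (-4)·(-23) − (-8)·(-7) = 36
since m = R²·80 − 36²:  R² = (1296 + 8384) / 80 = 121
R = √121 = 11  ⇒  r_B = 11 − 5 = 6

rB=6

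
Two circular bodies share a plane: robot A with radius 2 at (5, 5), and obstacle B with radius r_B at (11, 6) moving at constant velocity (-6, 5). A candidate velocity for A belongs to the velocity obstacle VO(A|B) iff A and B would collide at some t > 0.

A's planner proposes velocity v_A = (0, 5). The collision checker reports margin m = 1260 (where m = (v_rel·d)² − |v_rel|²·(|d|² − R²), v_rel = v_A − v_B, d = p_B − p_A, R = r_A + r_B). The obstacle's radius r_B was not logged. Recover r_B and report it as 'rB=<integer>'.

m = 1260
d = (6, 1);  v_rel = (6, 0),  |v_rel|² = 36
v_rel×d = (6)·(1) − (0)·(6) = 6
since m = R²·36 − 6²:  R² = (36 + 1260) / 36 = 36
R = √36 = 6  ⇒  r_B = 6 − 2 = 4

rB=4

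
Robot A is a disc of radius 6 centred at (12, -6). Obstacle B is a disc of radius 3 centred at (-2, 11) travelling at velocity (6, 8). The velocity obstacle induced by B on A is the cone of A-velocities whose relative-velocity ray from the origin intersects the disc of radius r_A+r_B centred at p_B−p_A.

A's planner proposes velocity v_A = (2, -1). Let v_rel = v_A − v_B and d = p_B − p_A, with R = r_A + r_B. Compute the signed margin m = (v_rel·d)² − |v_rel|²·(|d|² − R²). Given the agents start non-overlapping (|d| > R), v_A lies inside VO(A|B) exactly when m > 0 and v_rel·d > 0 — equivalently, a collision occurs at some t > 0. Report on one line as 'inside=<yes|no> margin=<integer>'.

d = (-14, 17),  |d|² = 485;  R = 6+3 = 9,  c = 485−9² = 404
v_rel = (-4, -9),  |v_rel|² = 97;  v_rel·d = (-4)·(-14) + (-9)·(17) = -97
97·t² + 194·t + 404 = 0  ⇒  m = (-97)² − 97·404 = -29779
m = -29779 < 0,  v_rel·d = -97 < 0  ⇒  outside

inside=no margin=-29779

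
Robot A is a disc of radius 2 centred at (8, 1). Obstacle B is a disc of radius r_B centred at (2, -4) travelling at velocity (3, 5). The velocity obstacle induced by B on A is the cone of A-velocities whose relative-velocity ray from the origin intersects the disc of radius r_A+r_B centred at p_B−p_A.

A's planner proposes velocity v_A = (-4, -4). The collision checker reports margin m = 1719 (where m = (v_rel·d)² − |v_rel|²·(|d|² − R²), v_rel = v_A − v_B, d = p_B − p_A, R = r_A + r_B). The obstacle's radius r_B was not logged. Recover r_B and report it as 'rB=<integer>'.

m = 1719
d = (-6, -5);  v_rel = (-7, -9),  |v_rel|² = 130
v_rel×d = (-7)·(-5) − (-9)·(-6) = -19
since m = R²·130 − (-19)²:  R² = (361 + 1719) / 130 = 16
R = √16 = 4  ⇒  r_B = 4 − 2 = 2

rB=2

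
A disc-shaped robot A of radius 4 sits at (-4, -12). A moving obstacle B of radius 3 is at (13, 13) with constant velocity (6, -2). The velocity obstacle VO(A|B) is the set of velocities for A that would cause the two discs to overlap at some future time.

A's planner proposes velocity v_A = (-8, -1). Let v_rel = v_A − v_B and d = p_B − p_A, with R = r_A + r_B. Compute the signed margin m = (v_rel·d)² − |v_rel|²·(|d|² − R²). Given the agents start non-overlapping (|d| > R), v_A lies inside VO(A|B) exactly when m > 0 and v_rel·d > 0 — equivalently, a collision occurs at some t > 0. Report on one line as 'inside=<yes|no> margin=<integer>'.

d = (17, 25),  |d|² = 914;  R = 4+3 = 7,  c = 914−7² = 865
v_rel = (-14, 1),  |v_rel|² = 197;  v_rel·d = (-14)·(17) + (1)·(25) = -213
197·t² + 426·t + 865 = 0  ⇒  m = (-213)² − 197·865 = -125036
m = -125036 < 0,  v_rel·d = -213 < 0  ⇒  outside

inside=no margin=-125036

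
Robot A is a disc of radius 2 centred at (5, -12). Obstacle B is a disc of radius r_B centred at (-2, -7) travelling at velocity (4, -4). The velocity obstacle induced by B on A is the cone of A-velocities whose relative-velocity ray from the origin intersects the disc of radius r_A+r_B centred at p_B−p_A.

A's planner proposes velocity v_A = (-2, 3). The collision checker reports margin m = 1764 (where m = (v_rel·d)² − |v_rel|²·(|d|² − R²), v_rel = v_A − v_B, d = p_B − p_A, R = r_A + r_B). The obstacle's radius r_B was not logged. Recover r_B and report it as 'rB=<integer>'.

m = 1764
d = (-7, 5);  v_rel = (-6, 7),  |v_rel|² = 85
v_rel×d = (-6)·(5) − (7)·(-7) = 19
since m = R²·85 − 19²:  R² = (361 + 1764) / 85 = 25
R = √25 = 5  ⇒  r_B = 5 − 2 = 3

rB=3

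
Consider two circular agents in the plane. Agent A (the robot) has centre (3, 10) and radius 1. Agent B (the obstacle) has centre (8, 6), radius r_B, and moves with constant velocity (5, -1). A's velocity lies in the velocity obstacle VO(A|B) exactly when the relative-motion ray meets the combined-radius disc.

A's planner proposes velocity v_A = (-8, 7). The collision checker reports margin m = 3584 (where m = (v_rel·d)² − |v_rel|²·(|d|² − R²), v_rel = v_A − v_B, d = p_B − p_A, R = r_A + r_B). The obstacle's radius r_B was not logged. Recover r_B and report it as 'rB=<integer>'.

m = 3584
d = (5, -4);  v_rel = (-13, 8),  |v_rel|² = 233
v_rel×d = (-13)·(-4) − (8)·(5) = 12
since m = R²·233 − 12²:  R² = (144 + 3584) / 233 = 16
R = √16 = 4  ⇒  r_B = 4 − 1 = 3

rB=3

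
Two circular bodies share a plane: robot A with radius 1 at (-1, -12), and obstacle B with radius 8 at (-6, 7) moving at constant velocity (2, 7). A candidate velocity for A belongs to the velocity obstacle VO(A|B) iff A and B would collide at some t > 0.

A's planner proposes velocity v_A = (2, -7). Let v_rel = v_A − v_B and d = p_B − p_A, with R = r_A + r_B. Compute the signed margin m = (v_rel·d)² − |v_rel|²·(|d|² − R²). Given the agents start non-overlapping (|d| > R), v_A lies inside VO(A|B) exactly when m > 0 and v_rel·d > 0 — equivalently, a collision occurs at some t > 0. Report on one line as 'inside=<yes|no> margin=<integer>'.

d = (-5, 19),  |d|² = 386;  R = 1+8 = 9,  c = 386−9² = 305
v_rel = (0, -14),  |v_rel|² = 196;  v_rel·d = (0)·(-5) + (-14)·(19) = -266
196·t² + 532·t + 305 = 0  ⇒  m = (-266)² − 196·305 = 10976
m = 10976 > 0,  v_rel·d = -266 < 0  ⇒  outside

inside=no margin=10976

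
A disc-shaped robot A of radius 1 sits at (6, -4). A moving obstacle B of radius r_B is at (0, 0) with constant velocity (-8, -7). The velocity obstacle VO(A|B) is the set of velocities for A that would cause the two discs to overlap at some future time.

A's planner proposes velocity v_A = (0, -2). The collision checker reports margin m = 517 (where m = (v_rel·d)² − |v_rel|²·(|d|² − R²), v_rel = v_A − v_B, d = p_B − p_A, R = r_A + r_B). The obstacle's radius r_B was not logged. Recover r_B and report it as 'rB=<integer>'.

m = 517
d = (-6, 4);  v_rel = (8, 5),  |v_rel|² = 89
v_rel×d = (8)·(4) − (5)·(-6) = 62
since m = R²·89 − 62²:  R² = (3844 + 517) / 89 = 49
R = √49 = 7  ⇒  r_B = 7 − 1 = 6

rB=6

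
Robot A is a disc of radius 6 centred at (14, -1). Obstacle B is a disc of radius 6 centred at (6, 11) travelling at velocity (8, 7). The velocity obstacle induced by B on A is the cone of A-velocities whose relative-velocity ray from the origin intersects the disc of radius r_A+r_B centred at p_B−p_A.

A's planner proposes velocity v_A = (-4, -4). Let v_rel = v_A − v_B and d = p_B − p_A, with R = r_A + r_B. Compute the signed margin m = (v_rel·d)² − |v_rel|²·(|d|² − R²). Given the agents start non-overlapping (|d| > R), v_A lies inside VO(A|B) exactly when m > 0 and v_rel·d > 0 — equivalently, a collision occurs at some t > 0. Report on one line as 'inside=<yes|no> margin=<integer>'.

d = (-8, 12),  |d|² = 208;  R = 6+6 = 12,  c = 208−12² = 64
v_rel = (-12, -11),  |v_rel|² = 265;  v_rel·d = (-12)·(-8) + (-11)·(12) = -36
265·t² + 72·t + 64 = 0  ⇒  m = (-36)² − 265·64 = -15664
m = -15664 < 0,  v_rel·d = -36 < 0  ⇒  outside

inside=no margin=-15664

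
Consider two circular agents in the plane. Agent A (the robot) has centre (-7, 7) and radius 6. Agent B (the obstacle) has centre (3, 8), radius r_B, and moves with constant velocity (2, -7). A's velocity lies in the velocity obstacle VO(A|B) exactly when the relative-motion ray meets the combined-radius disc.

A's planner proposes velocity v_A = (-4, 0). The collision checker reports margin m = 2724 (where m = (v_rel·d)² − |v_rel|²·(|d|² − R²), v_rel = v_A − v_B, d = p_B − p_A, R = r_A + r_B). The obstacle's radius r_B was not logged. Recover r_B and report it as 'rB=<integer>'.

m = 2724
d = (10, 1);  v_rel = (-6, 7),  |v_rel|² = 85
v_rel×d = (-6)·(1) − (7)·(10) = -76
since m = R²·85 − (-76)²:  R² = (5776 + 2724) / 85 = 100
R = √100 = 10  ⇒  r_B = 10 − 6 = 4

rB=4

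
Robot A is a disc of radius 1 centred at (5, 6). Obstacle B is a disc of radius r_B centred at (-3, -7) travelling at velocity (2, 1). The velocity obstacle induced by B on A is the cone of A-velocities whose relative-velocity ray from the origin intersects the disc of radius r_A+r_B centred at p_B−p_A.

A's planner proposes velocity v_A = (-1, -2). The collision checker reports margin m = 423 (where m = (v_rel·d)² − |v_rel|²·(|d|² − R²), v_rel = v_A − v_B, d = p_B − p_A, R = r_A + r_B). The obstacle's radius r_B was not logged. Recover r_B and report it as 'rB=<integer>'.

m = 423
d = (-8, -13);  v_rel = (-3, -3),  |v_rel|² = 18
v_rel×d = (-3)·(-13) − (-3)·(-8) = 15
since m = R²·18 − 15²:  R² = (225 + 423) / 18 = 36
R = √36 = 6  ⇒  r_B = 6 − 1 = 5

rB=5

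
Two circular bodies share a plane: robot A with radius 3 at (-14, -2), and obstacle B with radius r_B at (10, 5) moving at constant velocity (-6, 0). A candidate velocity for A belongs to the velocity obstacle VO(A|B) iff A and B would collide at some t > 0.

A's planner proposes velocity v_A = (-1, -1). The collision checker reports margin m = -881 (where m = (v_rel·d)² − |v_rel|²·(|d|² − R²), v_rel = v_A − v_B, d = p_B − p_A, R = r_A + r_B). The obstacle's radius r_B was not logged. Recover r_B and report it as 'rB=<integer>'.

m = -881
d = (24, 7);  v_rel = (5, -1),  |v_rel|² = 26
v_rel×d = (5)·(7) − (-1)·(24) = 59
since m = R²·26 − 59²:  R² = (3481 + -881) / 26 = 100
R = √100 = 10  ⇒  r_B = 10 − 3 = 7

rB=7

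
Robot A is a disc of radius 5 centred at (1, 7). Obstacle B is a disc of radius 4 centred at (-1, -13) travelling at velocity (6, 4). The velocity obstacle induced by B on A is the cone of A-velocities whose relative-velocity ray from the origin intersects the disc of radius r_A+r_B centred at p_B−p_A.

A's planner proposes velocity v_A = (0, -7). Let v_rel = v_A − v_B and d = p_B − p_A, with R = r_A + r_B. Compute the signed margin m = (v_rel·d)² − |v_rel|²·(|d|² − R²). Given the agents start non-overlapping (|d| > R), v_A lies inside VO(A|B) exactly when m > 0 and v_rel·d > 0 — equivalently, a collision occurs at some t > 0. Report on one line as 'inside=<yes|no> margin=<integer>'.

d = (-2, -20),  |d|² = 404;  R = 5+4 = 9,  c = 404−9² = 323
v_rel = (-6, -11),  |v_rel|² = 157;  v_rel·d = (-6)·(-2) + (-11)·(-20) = 232
157·t² − 464·t + 323 = 0  ⇒  m = 232² − 157·323 = 3113
m = 3113 > 0,  v_rel·d = 232 > 0  ⇒  inside

inside=yes margin=3113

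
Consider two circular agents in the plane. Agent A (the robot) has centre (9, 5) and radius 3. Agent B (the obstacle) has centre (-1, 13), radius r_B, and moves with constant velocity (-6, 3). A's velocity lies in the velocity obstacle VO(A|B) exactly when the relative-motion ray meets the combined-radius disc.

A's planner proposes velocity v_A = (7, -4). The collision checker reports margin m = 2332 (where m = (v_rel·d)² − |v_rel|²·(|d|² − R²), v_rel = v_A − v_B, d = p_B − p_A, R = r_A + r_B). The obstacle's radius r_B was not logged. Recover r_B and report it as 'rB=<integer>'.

m = 2332
d = (-10, 8);  v_rel = (13, -7),  |v_rel|² = 218
v_rel×d = (13)·(8) − (-7)·(-10) = 34
since m = R²·218 − 34²:  R² = (1156 + 2332) / 218 = 16
R = √16 = 4  ⇒  r_B = 4 − 3 = 1

rB=1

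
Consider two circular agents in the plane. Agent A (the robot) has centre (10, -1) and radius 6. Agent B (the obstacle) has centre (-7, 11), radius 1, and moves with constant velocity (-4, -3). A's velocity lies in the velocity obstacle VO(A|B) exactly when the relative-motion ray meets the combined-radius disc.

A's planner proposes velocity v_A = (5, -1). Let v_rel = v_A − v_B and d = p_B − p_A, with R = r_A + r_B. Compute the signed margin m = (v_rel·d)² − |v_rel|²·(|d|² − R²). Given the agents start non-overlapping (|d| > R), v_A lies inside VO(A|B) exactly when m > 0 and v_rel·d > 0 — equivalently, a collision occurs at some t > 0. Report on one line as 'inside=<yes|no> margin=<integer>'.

d = (-17, 12),  |d|² = 433;  R = 6+1 = 7,  c = 433−7² = 384
v_rel = (9, 2),  |v_rel|² = 85;  v_rel·d = (9)·(-17) + (2)·(12) = -129
85·t² + 258·t + 384 = 0  ⇒  m = (-129)² − 85·384 = -15999
m = -15999 < 0,  v_rel·d = -129 < 0  ⇒  outside

inside=no margin=-15999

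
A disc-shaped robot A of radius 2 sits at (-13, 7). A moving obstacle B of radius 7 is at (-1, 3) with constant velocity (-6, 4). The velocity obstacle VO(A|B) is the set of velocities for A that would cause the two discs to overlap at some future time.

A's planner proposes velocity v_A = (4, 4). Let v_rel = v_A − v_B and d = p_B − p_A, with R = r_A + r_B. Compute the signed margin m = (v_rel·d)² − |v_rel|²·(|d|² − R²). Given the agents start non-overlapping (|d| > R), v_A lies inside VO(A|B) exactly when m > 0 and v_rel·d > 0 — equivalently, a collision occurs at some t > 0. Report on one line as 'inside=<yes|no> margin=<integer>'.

d = (12, -4),  |d|² = 160;  R = 2+7 = 9,  c = 160−9² = 79
v_rel = (10, 0),  |v_rel|² = 100;  v_rel·d = (10)·(12) + (0)·(-4) = 120
100·t² − 240·t + 79 = 0  ⇒  m = 120² − 100·79 = 6500
m = 6500 > 0,  v_rel·d = 120 > 0  ⇒  inside

inside=yes margin=6500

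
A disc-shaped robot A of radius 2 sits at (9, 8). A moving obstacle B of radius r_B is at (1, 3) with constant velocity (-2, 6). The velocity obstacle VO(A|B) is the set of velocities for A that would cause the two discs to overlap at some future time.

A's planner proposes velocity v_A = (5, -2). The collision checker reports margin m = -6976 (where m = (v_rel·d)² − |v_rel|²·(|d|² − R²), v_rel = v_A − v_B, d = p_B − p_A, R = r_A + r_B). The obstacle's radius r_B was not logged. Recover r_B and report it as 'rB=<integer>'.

m = -6976
d = (-8, -5);  v_rel = (7, -8),  |v_rel|² = 113
v_rel×d = (7)·(-5) − (-8)·(-8) = -99
since m = R²·113 − (-99)²:  R² = (9801 + -6976) / 113 = 25
R = √25 = 5  ⇒  r_B = 5 − 2 = 3

rB=3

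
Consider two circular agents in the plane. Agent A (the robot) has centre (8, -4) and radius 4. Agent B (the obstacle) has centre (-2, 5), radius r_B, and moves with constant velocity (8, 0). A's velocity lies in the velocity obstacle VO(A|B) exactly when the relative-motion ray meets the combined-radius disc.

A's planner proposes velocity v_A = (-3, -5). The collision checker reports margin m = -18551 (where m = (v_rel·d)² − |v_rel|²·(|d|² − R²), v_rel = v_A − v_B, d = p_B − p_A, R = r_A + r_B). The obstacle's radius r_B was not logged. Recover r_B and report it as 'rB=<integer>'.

m = -18551
d = (-10, 9);  v_rel = (-11, -5),  |v_rel|² = 146
v_rel×d = (-11)·(9) − (-5)·(-10) = -149
since m = R²·146 − (-149)²:  R² = (22201 + -18551) / 146 = 25
R = √25 = 5  ⇒  r_B = 5 − 4 = 1

rB=1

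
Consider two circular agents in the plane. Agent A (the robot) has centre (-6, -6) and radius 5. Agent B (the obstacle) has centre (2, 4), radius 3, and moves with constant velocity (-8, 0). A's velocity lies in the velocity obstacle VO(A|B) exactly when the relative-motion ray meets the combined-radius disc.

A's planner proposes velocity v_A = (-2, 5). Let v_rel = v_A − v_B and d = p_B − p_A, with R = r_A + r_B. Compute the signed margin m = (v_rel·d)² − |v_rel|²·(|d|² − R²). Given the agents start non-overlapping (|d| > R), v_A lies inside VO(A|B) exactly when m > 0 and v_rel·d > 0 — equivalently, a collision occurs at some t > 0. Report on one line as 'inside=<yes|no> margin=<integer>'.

d = (8, 10),  |d|² = 164;  R = 5+3 = 8,  c = 164−8² = 100
v_rel = (6, 5),  |v_rel|² = 61;  v_rel·d = (6)·(8) + (5)·(10) = 98
61·t² − 196·t + 100 = 0  ⇒  m = 98² − 61·100 = 3504
m = 3504 > 0,  v_rel·d = 98 > 0  ⇒  inside

inside=yes margin=3504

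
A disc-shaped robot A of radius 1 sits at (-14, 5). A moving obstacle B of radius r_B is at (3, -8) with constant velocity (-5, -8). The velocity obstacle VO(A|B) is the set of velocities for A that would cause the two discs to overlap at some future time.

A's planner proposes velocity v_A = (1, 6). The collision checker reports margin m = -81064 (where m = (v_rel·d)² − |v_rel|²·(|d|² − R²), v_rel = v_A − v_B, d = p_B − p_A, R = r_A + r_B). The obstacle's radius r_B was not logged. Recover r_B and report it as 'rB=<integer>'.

m = -81064
d = (17, -13);  v_rel = (6, 14),  |v_rel|² = 232
v_rel×d = (6)·(-13) − (14)·(17) = -316
since m = R²·232 − (-316)²:  R² = (99856 + -81064) / 232 = 81
R = √81 = 9  ⇒  r_B = 9 − 1 = 8

rB=8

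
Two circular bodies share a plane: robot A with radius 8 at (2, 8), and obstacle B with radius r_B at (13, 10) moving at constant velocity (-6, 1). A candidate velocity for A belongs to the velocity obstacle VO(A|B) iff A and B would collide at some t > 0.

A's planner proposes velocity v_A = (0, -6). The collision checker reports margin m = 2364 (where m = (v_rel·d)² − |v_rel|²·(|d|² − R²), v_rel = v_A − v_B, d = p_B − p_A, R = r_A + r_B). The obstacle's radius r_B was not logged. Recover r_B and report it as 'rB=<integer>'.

m = 2364
d = (11, 2);  v_rel = (6, -7),  |v_rel|² = 85
v_rel×d = (6)·(2) − (-7)·(11) = 89
since m = R²·85 − 89²:  R² = (7921 + 2364) / 85 = 121
R = √121 = 11  ⇒  r_B = 11 − 8 = 3

rB=3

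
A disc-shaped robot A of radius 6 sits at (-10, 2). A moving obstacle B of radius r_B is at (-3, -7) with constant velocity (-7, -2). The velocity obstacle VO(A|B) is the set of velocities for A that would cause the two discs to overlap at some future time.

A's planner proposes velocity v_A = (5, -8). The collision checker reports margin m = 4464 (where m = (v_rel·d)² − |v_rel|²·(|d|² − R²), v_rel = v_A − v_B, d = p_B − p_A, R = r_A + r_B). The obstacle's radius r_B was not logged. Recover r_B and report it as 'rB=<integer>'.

m = 4464
d = (7, -9);  v_rel = (12, -6),  |v_rel|² = 180
v_rel×d = (12)·(-9) − (-6)·(7) = -66
since m = R²·180 − (-66)²:  R² = (4356 + 4464) / 180 = 49
R = √49 = 7  ⇒  r_B = 7 − 6 = 1

rB=1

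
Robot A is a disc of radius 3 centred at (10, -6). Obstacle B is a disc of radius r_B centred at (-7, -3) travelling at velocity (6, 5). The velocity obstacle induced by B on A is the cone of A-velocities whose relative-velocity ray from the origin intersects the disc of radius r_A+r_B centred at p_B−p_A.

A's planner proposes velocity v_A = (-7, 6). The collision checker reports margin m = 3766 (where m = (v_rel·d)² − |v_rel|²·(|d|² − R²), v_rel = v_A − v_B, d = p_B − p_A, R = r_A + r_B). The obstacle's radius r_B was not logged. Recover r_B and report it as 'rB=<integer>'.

m = 3766
d = (-17, 3);  v_rel = (-13, 1),  |v_rel|² = 170
v_rel×d = (-13)·(3) − (1)·(-17) = -22
since m = R²·170 − (-22)²:  R² = (484 + 3766) / 170 = 25
R = √25 = 5  ⇒  r_B = 5 − 3 = 2

rB=2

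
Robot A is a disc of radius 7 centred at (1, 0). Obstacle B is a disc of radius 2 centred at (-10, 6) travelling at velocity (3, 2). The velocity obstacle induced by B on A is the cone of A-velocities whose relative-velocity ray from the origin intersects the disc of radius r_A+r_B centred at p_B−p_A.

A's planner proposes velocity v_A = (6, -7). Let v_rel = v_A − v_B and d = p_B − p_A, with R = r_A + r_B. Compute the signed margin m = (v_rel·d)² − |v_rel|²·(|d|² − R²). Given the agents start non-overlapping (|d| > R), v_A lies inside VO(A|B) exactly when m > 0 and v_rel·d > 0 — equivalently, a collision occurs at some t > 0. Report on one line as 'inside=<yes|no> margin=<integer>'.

d = (-11, 6),  |d|² = 157;  R = 7+2 = 9,  c = 157−9² = 76
v_rel = (3, -9),  |v_rel|² = 90;  v_rel·d = (3)·(-11) + (-9)·(6) = -87
90·t² + 174·t + 76 = 0  ⇒  m = (-87)² − 90·76 = 729
m = 729 > 0,  v_rel·d = -87 < 0  ⇒  outside

inside=no margin=729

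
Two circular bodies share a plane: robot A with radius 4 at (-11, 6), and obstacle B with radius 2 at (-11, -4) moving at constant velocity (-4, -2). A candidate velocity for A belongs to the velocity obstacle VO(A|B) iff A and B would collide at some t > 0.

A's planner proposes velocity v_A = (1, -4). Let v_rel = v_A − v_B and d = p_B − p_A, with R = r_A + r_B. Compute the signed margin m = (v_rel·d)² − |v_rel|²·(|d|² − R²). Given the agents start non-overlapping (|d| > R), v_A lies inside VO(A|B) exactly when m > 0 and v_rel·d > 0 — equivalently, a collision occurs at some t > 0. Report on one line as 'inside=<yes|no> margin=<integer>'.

d = (0, -10),  |d|² = 100;  R = 4+2 = 6,  c = 100−6² = 64
v_rel = (5, -2),  |v_rel|² = 29;  v_rel·d = (5)·(0) + (-2)·(-10) = 20
29·t² − 40·t + 64 = 0  ⇒  m = 20² − 29·64 = -1456
m = -1456 < 0,  v_rel·d = 20 > 0  ⇒  outside

inside=no margin=-1456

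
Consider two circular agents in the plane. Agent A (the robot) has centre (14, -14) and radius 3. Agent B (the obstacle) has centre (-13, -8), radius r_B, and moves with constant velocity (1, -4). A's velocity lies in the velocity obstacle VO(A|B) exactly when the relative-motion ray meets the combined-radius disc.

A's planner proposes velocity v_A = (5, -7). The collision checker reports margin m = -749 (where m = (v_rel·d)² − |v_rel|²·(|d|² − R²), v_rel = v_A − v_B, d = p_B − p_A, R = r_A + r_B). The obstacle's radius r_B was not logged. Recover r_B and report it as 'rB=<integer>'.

m = -749
d = (-27, 6);  v_rel = (4, -3),  |v_rel|² = 25
v_rel×d = (4)·(6) − (-3)·(-27) = -57
since m = R²·25 − (-57)²:  R² = (3249 + -749) / 25 = 100
R = √100 = 10  ⇒  r_B = 10 − 3 = 7

rB=7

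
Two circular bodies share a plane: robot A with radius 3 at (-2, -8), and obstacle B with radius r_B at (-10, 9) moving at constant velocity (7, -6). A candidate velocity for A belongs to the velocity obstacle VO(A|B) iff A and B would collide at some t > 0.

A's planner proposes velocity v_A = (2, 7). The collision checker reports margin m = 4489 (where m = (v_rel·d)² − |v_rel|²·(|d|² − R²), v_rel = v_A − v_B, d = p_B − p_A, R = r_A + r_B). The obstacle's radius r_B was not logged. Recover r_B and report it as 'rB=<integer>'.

m = 4489
d = (-8, 17);  v_rel = (-5, 13),  |v_rel|² = 194
v_rel×d = (-5)·(17) − (13)·(-8) = 19
since m = R²·194 − 19²:  R² = (361 + 4489) / 194 = 25
R = √25 = 5  ⇒  r_B = 5 − 3 = 2

rB=2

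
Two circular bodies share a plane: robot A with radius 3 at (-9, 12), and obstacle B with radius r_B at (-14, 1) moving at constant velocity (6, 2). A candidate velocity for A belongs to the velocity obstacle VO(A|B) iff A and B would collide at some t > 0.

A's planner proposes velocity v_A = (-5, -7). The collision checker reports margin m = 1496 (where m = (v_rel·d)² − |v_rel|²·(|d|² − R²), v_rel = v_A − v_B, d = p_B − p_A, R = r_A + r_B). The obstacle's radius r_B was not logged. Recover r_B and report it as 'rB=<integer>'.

m = 1496
d = (-5, -11);  v_rel = (-11, -9),  |v_rel|² = 202
v_rel×d = (-11)·(-11) − (-9)·(-5) = 76
since m = R²·202 − 76²:  R² = (5776 + 1496) / 202 = 36
R = √36 = 6  ⇒  r_B = 6 − 3 = 3

rB=3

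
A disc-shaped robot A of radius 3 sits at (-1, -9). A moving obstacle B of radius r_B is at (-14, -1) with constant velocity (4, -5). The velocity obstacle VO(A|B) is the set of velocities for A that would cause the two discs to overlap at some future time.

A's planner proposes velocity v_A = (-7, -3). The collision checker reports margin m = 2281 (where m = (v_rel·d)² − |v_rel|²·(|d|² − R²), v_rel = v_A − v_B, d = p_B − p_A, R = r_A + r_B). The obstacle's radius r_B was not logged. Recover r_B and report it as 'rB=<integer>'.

m = 2281
d = (-13, 8);  v_rel = (-11, 2),  |v_rel|² = 125
v_rel×d = (-11)·(8) − (2)·(-13) = -62
since m = R²·125 − (-62)²:  R² = (3844 + 2281) / 125 = 49
R = √49 = 7  ⇒  r_B = 7 − 3 = 4

rB=4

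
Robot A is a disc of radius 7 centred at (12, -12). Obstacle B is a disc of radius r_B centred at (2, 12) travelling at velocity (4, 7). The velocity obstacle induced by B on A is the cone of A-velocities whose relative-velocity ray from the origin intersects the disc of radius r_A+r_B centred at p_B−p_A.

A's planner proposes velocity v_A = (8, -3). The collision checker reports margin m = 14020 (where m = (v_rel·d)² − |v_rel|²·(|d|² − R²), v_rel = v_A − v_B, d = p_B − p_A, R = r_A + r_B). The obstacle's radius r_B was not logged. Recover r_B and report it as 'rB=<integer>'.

m = 14020
d = (-10, 24);  v_rel = (4, -10),  |v_rel|² = 116
v_rel×d = (4)·(24) − (-10)·(-10) = -4
since m = R²·116 − (-4)²:  R² = (16 + 14020) / 116 = 121
R = √121 = 11  ⇒  r_B = 11 − 7 = 4

rB=4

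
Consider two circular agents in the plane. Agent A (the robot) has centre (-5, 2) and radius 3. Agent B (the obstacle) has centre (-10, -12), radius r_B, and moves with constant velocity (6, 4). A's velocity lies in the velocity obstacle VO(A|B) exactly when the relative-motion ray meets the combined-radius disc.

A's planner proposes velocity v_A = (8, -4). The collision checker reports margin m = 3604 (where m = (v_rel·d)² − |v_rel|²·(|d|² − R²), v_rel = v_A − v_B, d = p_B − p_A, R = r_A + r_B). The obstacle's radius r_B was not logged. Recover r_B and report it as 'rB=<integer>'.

m = 3604
d = (-5, -14);  v_rel = (2, -8),  |v_rel|² = 68
v_rel×d = (2)·(-14) − (-8)·(-5) = -68
since m = R²·68 − (-68)²:  R² = (4624 + 3604) / 68 = 121
R = √121 = 11  ⇒  r_B = 11 − 3 = 8

rB=8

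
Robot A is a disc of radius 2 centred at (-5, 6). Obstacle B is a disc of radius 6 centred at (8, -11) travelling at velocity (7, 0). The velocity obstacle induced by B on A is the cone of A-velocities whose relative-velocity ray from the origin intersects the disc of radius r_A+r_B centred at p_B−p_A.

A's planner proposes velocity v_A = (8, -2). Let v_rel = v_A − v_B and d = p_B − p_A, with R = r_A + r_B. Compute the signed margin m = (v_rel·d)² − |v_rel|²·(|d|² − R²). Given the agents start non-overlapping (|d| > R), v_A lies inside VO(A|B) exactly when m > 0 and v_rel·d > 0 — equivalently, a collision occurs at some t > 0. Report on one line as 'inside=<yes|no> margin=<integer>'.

d = (13, -17),  |d|² = 458;  R = 2+6 = 8,  c = 458−8² = 394
v_rel = (1, -2),  |v_rel|² = 5;  v_rel·d = (1)·(13) + (-2)·(-17) = 47
5·t² − 94·t + 394 = 0  ⇒  m = 47² − 5·394 = 239
m = 239 > 0,  v_rel·d = 47 > 0  ⇒  inside

inside=yes margin=239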